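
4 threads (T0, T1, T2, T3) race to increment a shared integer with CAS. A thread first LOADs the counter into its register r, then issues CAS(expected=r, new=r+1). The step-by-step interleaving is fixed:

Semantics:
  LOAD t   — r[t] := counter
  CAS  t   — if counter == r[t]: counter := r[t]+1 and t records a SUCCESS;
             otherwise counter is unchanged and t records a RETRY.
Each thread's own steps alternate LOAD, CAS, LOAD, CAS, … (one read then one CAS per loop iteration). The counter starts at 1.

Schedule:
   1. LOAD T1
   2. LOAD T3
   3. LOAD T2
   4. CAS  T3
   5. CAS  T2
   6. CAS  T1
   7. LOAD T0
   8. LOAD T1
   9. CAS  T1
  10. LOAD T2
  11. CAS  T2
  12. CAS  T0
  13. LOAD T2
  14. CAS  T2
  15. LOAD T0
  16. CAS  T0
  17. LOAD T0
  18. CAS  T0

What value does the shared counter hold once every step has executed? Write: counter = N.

counter = 7

[1] T1.load  rd  (counter 1, T1.r 1)
[2] T3.load  rd  (counter 1, T3.r 1)
[3] T2.load  rd  (counter 1, T2.r 1)
[4] T3.cas  hit  (counter 2, T3.r 1)
[5] T2.cas  miss  (counter 2, T2.r 1)
[6] T1.cas  miss  (counter 2, T1.r 1)
[7] T0.load  rd  (counter 2, T0.r 2)
[8] T1.load  rd  (counter 2, T1.r 2)
[9] T1.cas  hit  (counter 3, T1.r 2)
[10] T2.load  rd  (counter 3, T2.r 3)
[11] T2.cas  hit  (counter 4, T2.r 3)
[12] T0.cas  miss  (counter 4, T0.r 2)
[13] T2.load  rd  (counter 4, T2.r 4)
[14] T2.cas  hit  (counter 5, T2.r 4)
[15] T0.load  rd  (counter 5, T0.r 5)
[16] T0.cas  hit  (counter 6, T0.r 5)
[17] T0.load  rd  (counter 6, T0.r 6)
[18] T0.cas  hit  (counter 7, T0.r 6)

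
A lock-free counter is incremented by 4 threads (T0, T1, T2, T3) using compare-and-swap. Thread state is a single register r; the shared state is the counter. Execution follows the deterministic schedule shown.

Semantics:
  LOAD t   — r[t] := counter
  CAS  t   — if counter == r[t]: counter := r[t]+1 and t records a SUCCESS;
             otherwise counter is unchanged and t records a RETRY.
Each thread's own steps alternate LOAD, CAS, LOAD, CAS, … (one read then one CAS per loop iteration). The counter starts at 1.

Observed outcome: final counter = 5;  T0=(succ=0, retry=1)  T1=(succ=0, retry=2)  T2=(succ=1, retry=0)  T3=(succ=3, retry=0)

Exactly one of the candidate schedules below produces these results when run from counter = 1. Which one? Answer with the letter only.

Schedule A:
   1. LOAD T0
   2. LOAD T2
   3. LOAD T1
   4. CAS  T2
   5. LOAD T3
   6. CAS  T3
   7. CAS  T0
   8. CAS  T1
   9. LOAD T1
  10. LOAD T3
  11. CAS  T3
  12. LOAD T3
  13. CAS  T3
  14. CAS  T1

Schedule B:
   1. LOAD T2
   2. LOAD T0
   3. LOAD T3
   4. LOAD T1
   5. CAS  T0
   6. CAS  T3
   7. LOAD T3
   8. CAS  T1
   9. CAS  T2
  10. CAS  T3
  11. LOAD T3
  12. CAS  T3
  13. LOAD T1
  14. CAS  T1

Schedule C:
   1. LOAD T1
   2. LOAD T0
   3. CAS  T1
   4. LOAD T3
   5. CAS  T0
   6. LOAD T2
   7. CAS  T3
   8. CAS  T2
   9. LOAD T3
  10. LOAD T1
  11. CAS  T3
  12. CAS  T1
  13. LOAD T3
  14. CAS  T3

A

Simulating candidate A:
step 1: T0 LOAD ⇒ load; ctr=1 reg=1
step 2: T2 LOAD ⇒ load; ctr=1 reg=1
step 3: T1 LOAD ⇒ load; ctr=1 reg=1
step 4: T2 CAS ⇒ ok; ctr=2 reg=1
step 5: T3 LOAD ⇒ load; ctr=2 reg=2
step 6: T3 CAS ⇒ ok; ctr=3 reg=2
step 7: T0 CAS ⇒ retry; ctr=3 reg=1
step 8: T1 CAS ⇒ retry; ctr=3 reg=1
step 9: T1 LOAD ⇒ load; ctr=3 reg=3
step 10: T3 LOAD ⇒ load; ctr=3 reg=3
step 11: T3 CAS ⇒ ok; ctr=4 reg=3
step 12: T3 LOAD ⇒ load; ctr=4 reg=4
step 13: T3 CAS ⇒ ok; ctr=5 reg=4
step 14: T1 CAS ⇒ retry; ctr=5 reg=3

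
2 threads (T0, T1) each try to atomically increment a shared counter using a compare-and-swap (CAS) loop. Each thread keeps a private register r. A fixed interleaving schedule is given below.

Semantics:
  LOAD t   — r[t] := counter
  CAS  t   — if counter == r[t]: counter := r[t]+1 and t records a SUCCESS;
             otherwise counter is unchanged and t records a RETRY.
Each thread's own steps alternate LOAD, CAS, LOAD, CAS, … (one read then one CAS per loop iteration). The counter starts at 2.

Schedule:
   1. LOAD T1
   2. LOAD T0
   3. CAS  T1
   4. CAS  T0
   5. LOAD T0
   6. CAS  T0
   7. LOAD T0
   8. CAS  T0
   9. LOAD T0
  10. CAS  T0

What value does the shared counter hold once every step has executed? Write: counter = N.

counter = 6

   1) LOAD T1:  M=2  r_T1=2
   2) LOAD T0:  M=2  r_T0=2
   3) CAS  T1:  M=3  r_T1=2 ✓
   4) CAS  T0:  M=3  r_T0=2 ✗
   5) LOAD T0:  M=3  r_T0=3
   6) CAS  T0:  M=4  r_T0=3 ✓
   7) LOAD T0:  M=4  r_T0=4
   8) CAS  T0:  M=5  r_T0=4 ✓
   9) LOAD T0:  M=5  r_T0=5
  10) CAS  T0:  M=6  r_T0=5 ✓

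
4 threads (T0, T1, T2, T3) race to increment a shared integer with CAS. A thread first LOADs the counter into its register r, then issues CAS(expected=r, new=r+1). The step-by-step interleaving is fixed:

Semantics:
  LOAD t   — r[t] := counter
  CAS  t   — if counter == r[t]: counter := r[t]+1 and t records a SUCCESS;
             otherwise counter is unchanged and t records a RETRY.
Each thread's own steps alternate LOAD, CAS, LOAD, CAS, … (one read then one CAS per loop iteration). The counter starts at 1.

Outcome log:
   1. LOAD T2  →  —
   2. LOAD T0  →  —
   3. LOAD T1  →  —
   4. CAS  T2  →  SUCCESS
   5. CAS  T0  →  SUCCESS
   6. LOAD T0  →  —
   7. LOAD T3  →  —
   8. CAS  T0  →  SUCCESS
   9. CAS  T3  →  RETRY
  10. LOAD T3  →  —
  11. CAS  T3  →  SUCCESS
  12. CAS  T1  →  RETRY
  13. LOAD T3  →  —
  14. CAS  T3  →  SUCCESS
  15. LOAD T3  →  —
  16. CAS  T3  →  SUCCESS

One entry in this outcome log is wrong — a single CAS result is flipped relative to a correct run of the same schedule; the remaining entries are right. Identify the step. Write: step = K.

Re-executing:
[1] T2.load  rd  (counter 1, T2.r 1)
[2] T0.load  rd  (counter 1, T0.r 1)
[3] T1.load  rd  (counter 1, T1.r 1)
[4] T2.cas  hit  (counter 2, T2.r 1)
[5] T0.cas  miss  (counter 2, T0.r 1)
[6] T0.load  rd  (counter 2, T0.r 2)
[7] T3.load  rd  (counter 2, T3.r 2)
[8] T0.cas  hit  (counter 3, T0.r 2)
[9] T3.cas  miss  (counter 3, T3.r 2)
[10] T3.load  rd  (counter 3, T3.r 3)
[11] T3.cas  hit  (counter 4, T3.r 3)
[12] T1.cas  miss  (counter 4, T1.r 1)
[13] T3.load  rd  (counter 4, T3.r 4)
[14] T3.cas  hit  (counter 5, T3.r 4)
[15] T3.load  rd  (counter 5, T3.r 5)
[16] T3.cas  hit  (counter 6, T3.r 5)
Mismatch at 5.

step = 5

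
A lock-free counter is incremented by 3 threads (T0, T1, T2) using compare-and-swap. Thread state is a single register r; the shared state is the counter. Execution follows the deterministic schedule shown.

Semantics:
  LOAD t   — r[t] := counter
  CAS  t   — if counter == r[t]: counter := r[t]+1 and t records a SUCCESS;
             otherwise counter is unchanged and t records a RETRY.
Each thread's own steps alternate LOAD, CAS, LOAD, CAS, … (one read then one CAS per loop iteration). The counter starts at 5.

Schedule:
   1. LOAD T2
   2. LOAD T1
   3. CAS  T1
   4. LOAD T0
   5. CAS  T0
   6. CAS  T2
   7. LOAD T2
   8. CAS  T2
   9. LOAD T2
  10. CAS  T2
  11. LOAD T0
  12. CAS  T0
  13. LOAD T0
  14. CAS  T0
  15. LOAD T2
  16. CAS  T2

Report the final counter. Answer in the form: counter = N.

   1) LOAD T2:  M=5  r_T2=5
   2) LOAD T1:  M=5  r_T1=5
   3) CAS  T1:  M=6  r_T1=5 ✓
   4) LOAD T0:  M=6  r_T0=6
   5) CAS  T0:  M=7  r_T0=6 ✓
   6) CAS  T2:  M=7  r_T2=5 ✗
   7) LOAD T2:  M=7  r_T2=7
   8) CAS  T2:  M=8  r_T2=7 ✓
   9) LOAD T2:  M=8  r_T2=8
  10) CAS  T2:  M=9  r_T2=8 ✓
  11) LOAD T0:  M=9  r_T0=9
  12) CAS  T0:  M=10  r_T0=9 ✓
  13) LOAD T0:  M=10  r_T0=10
  14) CAS  T0:  M=11  r_T0=10 ✓
  15) LOAD T2:  M=11  r_T2=11
  16) CAS  T2:  M=12  r_T2=11 ✓

counter = 12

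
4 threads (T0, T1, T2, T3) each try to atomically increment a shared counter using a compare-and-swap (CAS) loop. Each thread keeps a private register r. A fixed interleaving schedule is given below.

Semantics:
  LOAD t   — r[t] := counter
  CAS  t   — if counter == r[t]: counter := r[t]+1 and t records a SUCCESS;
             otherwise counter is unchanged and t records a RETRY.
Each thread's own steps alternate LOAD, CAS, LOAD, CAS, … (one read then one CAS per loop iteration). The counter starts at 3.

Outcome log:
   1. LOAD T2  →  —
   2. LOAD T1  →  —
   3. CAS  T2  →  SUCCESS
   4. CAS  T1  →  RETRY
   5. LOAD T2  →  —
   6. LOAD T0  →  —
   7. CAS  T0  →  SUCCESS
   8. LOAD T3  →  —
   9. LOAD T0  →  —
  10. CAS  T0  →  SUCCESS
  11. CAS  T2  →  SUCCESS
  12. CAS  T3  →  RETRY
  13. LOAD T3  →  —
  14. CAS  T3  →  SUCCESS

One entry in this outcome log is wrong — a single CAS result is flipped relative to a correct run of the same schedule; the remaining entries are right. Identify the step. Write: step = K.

Correct run:
step 1: T2 LOAD ⇒ load; ctr=3 reg=3
step 2: T1 LOAD ⇒ load; ctr=3 reg=3
step 3: T2 CAS ⇒ ok; ctr=4 reg=3
step 4: T1 CAS ⇒ retry; ctr=4 reg=3
step 5: T2 LOAD ⇒ load; ctr=4 reg=4
step 6: T0 LOAD ⇒ load; ctr=4 reg=4
step 7: T0 CAS ⇒ ok; ctr=5 reg=4
step 8: T3 LOAD ⇒ load; ctr=5 reg=5
step 9: T0 LOAD ⇒ load; ctr=5 reg=5
step 10: T0 CAS ⇒ ok; ctr=6 reg=5
step 11: T2 CAS ⇒ retry; ctr=6 reg=4
step 12: T3 CAS ⇒ retry; ctr=6 reg=5
step 13: T3 LOAD ⇒ load; ctr=6 reg=6
step 14: T3 CAS ⇒ ok; ctr=7 reg=6
Flip is step 11.

step = 11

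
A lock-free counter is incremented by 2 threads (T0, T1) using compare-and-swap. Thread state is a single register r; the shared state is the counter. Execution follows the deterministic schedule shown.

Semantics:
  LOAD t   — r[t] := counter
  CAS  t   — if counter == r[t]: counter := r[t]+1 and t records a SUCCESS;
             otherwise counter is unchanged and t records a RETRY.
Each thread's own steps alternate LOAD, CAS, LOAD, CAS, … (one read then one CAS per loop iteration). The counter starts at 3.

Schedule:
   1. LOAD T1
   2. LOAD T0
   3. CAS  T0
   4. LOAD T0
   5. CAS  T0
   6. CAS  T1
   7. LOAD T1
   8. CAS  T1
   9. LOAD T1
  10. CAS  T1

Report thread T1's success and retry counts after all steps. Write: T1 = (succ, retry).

T1 = (2, 1)

T1 LOAD — after: cnt=3, r=3 — load
T0 LOAD — after: cnt=3, r=3 — load
T0 CAS — after: cnt=4, r=3 — ok
T0 LOAD — after: cnt=4, r=4 — load
T0 CAS — after: cnt=5, r=4 — ok
T1 CAS — after: cnt=5, r=3 — retry
T1 LOAD — after: cnt=5, r=5 — load
T1 CAS — after: cnt=6, r=5 — ok
T1 LOAD — after: cnt=6, r=6 — load
T1 CAS — after: cnt=7, r=6 — ok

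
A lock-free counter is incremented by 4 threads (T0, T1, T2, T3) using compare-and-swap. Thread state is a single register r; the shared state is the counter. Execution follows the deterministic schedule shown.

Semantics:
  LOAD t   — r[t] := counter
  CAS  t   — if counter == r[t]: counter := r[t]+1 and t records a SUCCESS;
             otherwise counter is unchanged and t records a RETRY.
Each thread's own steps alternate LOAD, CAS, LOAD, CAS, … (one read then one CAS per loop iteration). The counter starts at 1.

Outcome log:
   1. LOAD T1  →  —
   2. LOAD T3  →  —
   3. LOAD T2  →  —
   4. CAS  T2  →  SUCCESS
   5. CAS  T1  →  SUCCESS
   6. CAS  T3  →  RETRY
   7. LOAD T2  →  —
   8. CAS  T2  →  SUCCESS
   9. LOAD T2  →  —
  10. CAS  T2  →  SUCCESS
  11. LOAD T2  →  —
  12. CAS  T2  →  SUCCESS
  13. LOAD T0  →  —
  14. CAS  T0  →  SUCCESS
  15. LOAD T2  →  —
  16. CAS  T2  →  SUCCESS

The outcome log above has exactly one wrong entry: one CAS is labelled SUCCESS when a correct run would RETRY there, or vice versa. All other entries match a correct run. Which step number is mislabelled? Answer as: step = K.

step = 5

Correct run:
[1] T1.load  rd  (counter 1, T1.r 1)
[2] T3.load  rd  (counter 1, T3.r 1)
[3] T2.load  rd  (counter 1, T2.r 1)
[4] T2.cas  hit  (counter 2, T2.r 1)
[5] T1.cas  miss  (counter 2, T1.r 1)
[6] T3.cas  miss  (counter 2, T3.r 1)
[7] T2.load  rd  (counter 2, T2.r 2)
[8] T2.cas  hit  (counter 3, T2.r 2)
[9] T2.load  rd  (counter 3, T2.r 3)
[10] T2.cas  hit  (counter 4, T2.r 3)
[11] T2.load  rd  (counter 4, T2.r 4)
[12] T2.cas  hit  (counter 5, T2.r 4)
[13] T0.load  rd  (counter 5, T0.r 5)
[14] T0.cas  hit  (counter 6, T0.r 5)
[15] T2.load  rd  (counter 6, T2.r 6)
[16] T2.cas  hit  (counter 7, T2.r 6)
Mismatch at 5.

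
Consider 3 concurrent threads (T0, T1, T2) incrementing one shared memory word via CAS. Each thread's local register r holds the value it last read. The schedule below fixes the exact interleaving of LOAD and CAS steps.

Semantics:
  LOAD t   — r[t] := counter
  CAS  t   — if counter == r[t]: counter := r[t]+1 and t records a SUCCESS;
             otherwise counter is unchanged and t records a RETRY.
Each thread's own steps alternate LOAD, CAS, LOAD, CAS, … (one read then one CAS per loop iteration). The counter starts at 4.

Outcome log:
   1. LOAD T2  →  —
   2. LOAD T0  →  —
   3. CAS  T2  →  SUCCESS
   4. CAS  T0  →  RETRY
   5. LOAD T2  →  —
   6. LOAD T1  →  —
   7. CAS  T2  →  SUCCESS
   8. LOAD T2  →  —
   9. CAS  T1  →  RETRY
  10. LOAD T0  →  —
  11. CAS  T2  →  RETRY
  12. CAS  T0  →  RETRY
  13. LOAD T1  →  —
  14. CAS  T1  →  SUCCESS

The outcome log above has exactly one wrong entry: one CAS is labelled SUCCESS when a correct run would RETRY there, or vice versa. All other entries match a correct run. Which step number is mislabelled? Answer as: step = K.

Correct run:
T2 LOAD — after: cnt=4, r=4 — load
T0 LOAD — after: cnt=4, r=4 — load
T2 CAS — after: cnt=5, r=4 — ok
T0 CAS — after: cnt=5, r=4 — retry
T2 LOAD — after: cnt=5, r=5 — load
T1 LOAD — after: cnt=5, r=5 — load
T2 CAS — after: cnt=6, r=5 — ok
T2 LOAD — after: cnt=6, r=6 — load
T1 CAS — after: cnt=6, r=5 — retry
T0 LOAD — after: cnt=6, r=6 — load
T2 CAS — after: cnt=7, r=6 — ok
T0 CAS — after: cnt=7, r=6 — retry
T1 LOAD — after: cnt=7, r=7 — load
T1 CAS — after: cnt=8, r=7 — ok
Log disagrees first at step 11.

step = 11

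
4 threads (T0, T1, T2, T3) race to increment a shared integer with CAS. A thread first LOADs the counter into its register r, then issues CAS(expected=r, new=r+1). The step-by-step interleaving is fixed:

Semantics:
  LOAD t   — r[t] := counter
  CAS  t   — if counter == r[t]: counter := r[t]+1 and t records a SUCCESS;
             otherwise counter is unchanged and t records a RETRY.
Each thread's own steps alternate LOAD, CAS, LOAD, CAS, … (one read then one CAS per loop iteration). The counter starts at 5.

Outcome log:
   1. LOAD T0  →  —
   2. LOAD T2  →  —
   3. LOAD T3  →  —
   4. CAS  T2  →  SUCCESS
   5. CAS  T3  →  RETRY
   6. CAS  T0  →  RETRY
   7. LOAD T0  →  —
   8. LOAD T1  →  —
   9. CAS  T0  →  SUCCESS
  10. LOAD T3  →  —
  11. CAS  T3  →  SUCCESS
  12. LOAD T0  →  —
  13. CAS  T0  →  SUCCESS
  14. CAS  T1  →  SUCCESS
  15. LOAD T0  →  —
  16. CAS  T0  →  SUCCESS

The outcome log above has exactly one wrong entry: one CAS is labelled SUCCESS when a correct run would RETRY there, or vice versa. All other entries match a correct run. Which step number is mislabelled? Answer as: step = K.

Reference trace:
#1 T0 reads 5
#2 T2 reads 5
#3 T3 reads 5
#4 T2 CAS(5→6) writes; counter now 6
#5 T3 CAS(5→6) fails; counter now 6
#6 T0 CAS(5→6) fails; counter now 6
#7 T0 reads 6
#8 T1 reads 6
#9 T0 CAS(6→7) writes; counter now 7
#10 T3 reads 7
#11 T3 CAS(7→8) writes; counter now 8
#12 T0 reads 8
#13 T0 CAS(8→9) writes; counter now 9
#14 T1 CAS(6→7) fails; counter now 9
#15 T0 reads 9
#16 T0 CAS(9→10) writes; counter now 10
Log disagrees first at step 14.

step = 14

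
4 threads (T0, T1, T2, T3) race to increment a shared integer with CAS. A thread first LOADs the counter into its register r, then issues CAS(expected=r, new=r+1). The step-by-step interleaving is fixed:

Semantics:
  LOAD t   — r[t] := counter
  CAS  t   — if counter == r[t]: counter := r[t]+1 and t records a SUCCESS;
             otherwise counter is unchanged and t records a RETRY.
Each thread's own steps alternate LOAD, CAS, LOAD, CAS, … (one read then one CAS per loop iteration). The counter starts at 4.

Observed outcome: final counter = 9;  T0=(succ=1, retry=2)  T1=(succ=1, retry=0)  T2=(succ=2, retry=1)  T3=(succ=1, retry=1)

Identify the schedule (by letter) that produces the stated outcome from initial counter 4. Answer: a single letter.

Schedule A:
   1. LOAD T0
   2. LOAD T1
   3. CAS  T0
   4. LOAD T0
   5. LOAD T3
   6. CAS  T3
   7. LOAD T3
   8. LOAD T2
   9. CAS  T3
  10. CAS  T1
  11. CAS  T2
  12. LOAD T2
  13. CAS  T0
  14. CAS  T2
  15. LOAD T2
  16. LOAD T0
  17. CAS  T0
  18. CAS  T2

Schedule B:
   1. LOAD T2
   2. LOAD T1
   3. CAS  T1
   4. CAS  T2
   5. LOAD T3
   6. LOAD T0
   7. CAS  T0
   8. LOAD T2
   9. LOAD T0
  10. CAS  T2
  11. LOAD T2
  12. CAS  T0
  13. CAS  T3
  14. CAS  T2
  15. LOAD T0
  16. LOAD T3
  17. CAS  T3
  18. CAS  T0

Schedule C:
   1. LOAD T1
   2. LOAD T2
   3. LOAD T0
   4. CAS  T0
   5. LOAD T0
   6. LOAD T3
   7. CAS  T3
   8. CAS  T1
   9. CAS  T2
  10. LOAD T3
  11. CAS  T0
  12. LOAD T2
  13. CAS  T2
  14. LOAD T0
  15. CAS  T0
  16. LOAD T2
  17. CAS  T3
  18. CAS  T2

Run B:
#1 T2 reads 4
#2 T1 reads 4
#3 T1 CAS(4→5) writes; counter now 5
#4 T2 CAS(4→5) fails; counter now 5
#5 T3 reads 5
#6 T0 reads 5
#7 T0 CAS(5→6) writes; counter now 6
#8 T2 reads 6
#9 T0 reads 6
#10 T2 CAS(6→7) writes; counter now 7
#11 T2 reads 7
#12 T0 CAS(6→7) fails; counter now 7
#13 T3 CAS(5→6) fails; counter now 7
#14 T2 CAS(7→8) writes; counter now 8
#15 T0 reads 8
#16 T3 reads 8
#17 T3 CAS(8→9) writes; counter now 9
#18 T0 CAS(8→9) fails; counter now 9

B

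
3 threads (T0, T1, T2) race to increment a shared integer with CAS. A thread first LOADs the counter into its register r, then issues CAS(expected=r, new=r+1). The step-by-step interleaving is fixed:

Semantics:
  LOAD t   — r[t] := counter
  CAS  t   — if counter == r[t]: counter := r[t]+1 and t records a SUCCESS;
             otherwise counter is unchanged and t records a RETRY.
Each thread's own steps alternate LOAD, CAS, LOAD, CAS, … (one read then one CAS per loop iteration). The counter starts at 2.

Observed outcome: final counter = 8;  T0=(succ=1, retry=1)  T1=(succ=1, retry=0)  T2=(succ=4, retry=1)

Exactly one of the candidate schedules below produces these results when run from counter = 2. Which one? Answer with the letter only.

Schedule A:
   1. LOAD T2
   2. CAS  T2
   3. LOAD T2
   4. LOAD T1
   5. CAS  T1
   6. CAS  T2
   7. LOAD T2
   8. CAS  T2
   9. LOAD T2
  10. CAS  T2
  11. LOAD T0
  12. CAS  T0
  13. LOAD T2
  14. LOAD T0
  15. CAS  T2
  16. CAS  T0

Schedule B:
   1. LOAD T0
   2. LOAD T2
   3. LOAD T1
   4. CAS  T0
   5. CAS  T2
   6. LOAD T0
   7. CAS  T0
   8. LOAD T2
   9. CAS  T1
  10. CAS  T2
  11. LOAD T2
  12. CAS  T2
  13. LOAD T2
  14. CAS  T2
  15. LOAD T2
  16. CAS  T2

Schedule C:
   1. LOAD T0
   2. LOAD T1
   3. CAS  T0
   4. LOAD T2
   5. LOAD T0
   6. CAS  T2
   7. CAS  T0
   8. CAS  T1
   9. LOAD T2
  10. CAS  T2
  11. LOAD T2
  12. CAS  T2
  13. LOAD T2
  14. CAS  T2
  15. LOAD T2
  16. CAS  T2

Simulating candidate A:
T2 LOAD — after: cnt=2, r=2 — load
T2 CAS — after: cnt=3, r=2 — ok
T2 LOAD — after: cnt=3, r=3 — load
T1 LOAD — after: cnt=3, r=3 — load
T1 CAS — after: cnt=4, r=3 — ok
T2 CAS — after: cnt=4, r=3 — retry
T2 LOAD — after: cnt=4, r=4 — load
T2 CAS — after: cnt=5, r=4 — ok
T2 LOAD — after: cnt=5, r=5 — load
T2 CAS — after: cnt=6, r=5 — ok
T0 LOAD — after: cnt=6, r=6 — load
T0 CAS — after: cnt=7, r=6 — ok
T2 LOAD — after: cnt=7, r=7 — load
T0 LOAD — after: cnt=7, r=7 — load
T2 CAS — after: cnt=8, r=7 — ok
T0 CAS — after: cnt=8, r=7 — retry

A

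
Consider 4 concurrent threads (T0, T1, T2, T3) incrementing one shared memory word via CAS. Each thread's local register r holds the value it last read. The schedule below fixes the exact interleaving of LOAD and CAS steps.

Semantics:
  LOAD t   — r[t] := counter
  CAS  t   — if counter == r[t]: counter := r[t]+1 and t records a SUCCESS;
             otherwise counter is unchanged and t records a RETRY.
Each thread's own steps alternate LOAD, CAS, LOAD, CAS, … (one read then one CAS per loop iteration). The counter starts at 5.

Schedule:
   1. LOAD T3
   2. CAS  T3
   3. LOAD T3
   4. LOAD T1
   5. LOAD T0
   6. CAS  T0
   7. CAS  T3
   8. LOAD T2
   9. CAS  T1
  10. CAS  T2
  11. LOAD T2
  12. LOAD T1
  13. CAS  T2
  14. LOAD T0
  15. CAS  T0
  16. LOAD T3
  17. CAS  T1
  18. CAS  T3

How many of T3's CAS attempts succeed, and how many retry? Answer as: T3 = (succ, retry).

T3 = (2, 1)

   1) LOAD T3:  M=5  r_T3=5
   2) CAS  T3:  M=6  r_T3=5 ✓
   3) LOAD T3:  M=6  r_T3=6
   4) LOAD T1:  M=6  r_T1=6
   5) LOAD T0:  M=6  r_T0=6
   6) CAS  T0:  M=7  r_T0=6 ✓
   7) CAS  T3:  M=7  r_T3=6 ✗
   8) LOAD T2:  M=7  r_T2=7
   9) CAS  T1:  M=7  r_T1=6 ✗
  10) CAS  T2:  M=8  r_T2=7 ✓
  11) LOAD T2:  M=8  r_T2=8
  12) LOAD T1:  M=8  r_T1=8
  13) CAS  T2:  M=9  r_T2=8 ✓
  14) LOAD T0:  M=9  r_T0=9
  15) CAS  T0:  M=10  r_T0=9 ✓
  16) LOAD T3:  M=10  r_T3=10
  17) CAS  T1:  M=10  r_T1=8 ✗
  18) CAS  T3:  M=11  r_T3=10 ✓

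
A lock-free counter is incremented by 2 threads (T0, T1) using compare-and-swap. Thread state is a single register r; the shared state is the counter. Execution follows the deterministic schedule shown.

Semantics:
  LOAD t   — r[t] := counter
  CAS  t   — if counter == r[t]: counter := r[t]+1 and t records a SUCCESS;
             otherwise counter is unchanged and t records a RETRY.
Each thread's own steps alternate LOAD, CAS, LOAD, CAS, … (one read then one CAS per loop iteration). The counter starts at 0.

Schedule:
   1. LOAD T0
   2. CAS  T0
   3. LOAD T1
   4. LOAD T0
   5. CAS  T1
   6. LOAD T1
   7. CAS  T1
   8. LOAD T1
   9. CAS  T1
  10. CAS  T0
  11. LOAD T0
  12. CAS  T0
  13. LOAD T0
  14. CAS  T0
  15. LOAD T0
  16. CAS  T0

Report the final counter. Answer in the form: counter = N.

counter = 7

#1 T0 reads 0
#2 T0 CAS(0→1) writes; counter now 1
#3 T1 reads 1
#4 T0 reads 1
#5 T1 CAS(1→2) writes; counter now 2
#6 T1 reads 2
#7 T1 CAS(2→3) writes; counter now 3
#8 T1 reads 3
#9 T1 CAS(3→4) writes; counter now 4
#10 T0 CAS(1→2) fails; counter now 4
#11 T0 reads 4
#12 T0 CAS(4→5) writes; counter now 5
#13 T0 reads 5
#14 T0 CAS(5→6) writes; counter now 6
#15 T0 reads 6
#16 T0 CAS(6→7) writes; counter now 7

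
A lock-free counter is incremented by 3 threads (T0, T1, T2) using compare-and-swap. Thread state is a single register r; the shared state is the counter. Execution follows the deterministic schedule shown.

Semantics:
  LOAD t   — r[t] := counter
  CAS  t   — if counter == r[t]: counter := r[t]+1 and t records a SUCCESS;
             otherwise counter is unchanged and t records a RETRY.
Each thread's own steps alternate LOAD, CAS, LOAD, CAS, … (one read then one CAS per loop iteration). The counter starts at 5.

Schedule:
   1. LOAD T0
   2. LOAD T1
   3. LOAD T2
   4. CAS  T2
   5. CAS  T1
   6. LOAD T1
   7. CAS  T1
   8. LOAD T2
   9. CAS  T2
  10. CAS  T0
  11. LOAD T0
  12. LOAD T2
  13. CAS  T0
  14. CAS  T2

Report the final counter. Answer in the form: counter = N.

1. LOAD T0 → mem=5 r[T0]=5 [LOAD]
2. LOAD T1 → mem=5 r[T1]=5 [LOAD]
3. LOAD T2 → mem=5 r[T2]=5 [LOAD]
4. CAS T2 → mem=6 r[T2]=5 [OK]
5. CAS T1 → mem=6 r[T1]=5 [RETRY]
6. LOAD T1 → mem=6 r[T1]=6 [LOAD]
7. CAS T1 → mem=7 r[T1]=6 [OK]
8. LOAD T2 → mem=7 r[T2]=7 [LOAD]
9. CAS T2 → mem=8 r[T2]=7 [OK]
10. CAS T0 → mem=8 r[T0]=5 [RETRY]
11. LOAD T0 → mem=8 r[T0]=8 [LOAD]
12. LOAD T2 → mem=8 r[T2]=8 [LOAD]
13. CAS T0 → mem=9 r[T0]=8 [OK]
14. CAS T2 → mem=9 r[T2]=8 [RETRY]

counter = 9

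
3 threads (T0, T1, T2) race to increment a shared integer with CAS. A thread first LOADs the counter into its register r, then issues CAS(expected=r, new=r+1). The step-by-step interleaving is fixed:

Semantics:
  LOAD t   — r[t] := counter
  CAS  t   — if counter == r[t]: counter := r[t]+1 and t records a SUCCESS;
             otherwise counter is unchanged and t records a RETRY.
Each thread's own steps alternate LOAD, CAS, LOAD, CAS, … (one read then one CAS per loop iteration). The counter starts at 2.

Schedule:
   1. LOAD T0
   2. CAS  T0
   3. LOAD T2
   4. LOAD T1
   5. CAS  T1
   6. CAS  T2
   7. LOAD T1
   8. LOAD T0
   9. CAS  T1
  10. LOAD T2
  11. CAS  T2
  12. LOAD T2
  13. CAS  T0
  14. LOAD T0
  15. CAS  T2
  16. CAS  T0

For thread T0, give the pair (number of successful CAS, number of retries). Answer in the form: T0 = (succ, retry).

#1 T0 reads 2
#2 T0 CAS(2→3) writes; counter now 3
#3 T2 reads 3
#4 T1 reads 3
#5 T1 CAS(3→4) writes; counter now 4
#6 T2 CAS(3→4) fails; counter now 4
#7 T1 reads 4
#8 T0 reads 4
#9 T1 CAS(4→5) writes; counter now 5
#10 T2 reads 5
#11 T2 CAS(5→6) writes; counter now 6
#12 T2 reads 6
#13 T0 CAS(4→5) fails; counter now 6
#14 T0 reads 6
#15 T2 CAS(6→7) writes; counter now 7
#16 T0 CAS(6→7) fails; counter now 7

T0 = (1, 2)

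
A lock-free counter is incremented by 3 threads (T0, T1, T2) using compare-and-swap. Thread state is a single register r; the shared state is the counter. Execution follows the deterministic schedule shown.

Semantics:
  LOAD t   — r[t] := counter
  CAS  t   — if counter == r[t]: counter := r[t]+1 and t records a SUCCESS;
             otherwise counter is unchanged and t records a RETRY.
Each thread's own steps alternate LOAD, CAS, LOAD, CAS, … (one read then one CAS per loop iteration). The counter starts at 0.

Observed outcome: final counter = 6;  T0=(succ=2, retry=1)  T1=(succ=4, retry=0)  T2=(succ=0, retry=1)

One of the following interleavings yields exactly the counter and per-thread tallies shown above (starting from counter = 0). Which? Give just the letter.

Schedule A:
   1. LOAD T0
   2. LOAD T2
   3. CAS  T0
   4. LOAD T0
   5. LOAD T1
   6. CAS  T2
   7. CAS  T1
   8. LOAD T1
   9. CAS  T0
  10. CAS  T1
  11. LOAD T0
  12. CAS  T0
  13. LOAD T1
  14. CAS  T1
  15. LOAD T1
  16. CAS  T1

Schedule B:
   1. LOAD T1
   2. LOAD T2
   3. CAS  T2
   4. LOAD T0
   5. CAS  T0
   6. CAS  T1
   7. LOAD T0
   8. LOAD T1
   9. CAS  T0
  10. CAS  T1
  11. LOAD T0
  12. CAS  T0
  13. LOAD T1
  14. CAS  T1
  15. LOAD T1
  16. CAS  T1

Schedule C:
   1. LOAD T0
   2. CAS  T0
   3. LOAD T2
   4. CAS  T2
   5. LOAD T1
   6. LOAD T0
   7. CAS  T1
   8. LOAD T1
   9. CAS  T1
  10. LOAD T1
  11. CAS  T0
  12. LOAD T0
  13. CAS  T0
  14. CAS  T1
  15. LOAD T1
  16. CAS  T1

A

Run A:
T0 LOAD — after: cnt=0, r=0 — load
T2 LOAD — after: cnt=0, r=0 — load
T0 CAS — after: cnt=1, r=0 — ok
T0 LOAD — after: cnt=1, r=1 — load
T1 LOAD — after: cnt=1, r=1 — load
T2 CAS — after: cnt=1, r=0 — retry
T1 CAS — after: cnt=2, r=1 — ok
T1 LOAD — after: cnt=2, r=2 — load
T0 CAS — after: cnt=2, r=1 — retry
T1 CAS — after: cnt=3, r=2 — ok
T0 LOAD — after: cnt=3, r=3 — load
T0 CAS — after: cnt=4, r=3 — ok
T1 LOAD — after: cnt=4, r=4 — load
T1 CAS — after: cnt=5, r=4 — ok
T1 LOAD — after: cnt=5, r=5 — load
T1 CAS — after: cnt=6, r=5 — ok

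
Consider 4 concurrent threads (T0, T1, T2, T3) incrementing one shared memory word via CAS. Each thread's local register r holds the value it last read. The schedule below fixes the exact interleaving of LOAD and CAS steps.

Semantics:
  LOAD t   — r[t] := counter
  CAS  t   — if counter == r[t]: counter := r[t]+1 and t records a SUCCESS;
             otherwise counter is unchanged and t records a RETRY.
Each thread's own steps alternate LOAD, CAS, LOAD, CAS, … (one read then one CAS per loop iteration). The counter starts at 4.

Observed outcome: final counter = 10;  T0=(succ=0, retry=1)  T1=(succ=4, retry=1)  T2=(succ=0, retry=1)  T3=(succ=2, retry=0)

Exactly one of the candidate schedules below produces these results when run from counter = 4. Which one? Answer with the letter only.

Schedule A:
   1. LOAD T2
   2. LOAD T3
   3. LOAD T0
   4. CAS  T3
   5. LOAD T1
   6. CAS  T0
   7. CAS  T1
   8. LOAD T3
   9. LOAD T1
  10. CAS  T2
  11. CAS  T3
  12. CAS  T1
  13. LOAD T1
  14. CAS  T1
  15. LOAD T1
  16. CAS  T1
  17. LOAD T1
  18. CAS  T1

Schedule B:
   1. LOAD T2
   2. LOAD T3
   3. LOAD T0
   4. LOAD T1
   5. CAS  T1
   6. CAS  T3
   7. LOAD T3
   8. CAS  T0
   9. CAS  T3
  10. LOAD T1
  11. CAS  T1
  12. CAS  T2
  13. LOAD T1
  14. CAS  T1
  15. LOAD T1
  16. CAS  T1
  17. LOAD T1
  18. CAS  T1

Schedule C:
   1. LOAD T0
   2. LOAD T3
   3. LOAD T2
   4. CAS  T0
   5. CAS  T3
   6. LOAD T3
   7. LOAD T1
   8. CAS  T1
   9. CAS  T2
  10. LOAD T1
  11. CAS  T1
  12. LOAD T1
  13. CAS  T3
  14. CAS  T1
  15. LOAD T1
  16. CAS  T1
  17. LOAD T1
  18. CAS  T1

Tracing schedule A:
1. LOAD T2 → mem=4 r[T2]=4 [LOAD]
2. LOAD T3 → mem=4 r[T3]=4 [LOAD]
3. LOAD T0 → mem=4 r[T0]=4 [LOAD]
4. CAS T3 → mem=5 r[T3]=4 [OK]
5. LOAD T1 → mem=5 r[T1]=5 [LOAD]
6. CAS T0 → mem=5 r[T0]=4 [RETRY]
7. CAS T1 → mem=6 r[T1]=5 [OK]
8. LOAD T3 → mem=6 r[T3]=6 [LOAD]
9. LOAD T1 → mem=6 r[T1]=6 [LOAD]
10. CAS T2 → mem=6 r[T2]=4 [RETRY]
11. CAS T3 → mem=7 r[T3]=6 [OK]
12. CAS T1 → mem=7 r[T1]=6 [RETRY]
13. LOAD T1 → mem=7 r[T1]=7 [LOAD]
14. CAS T1 → mem=8 r[T1]=7 [OK]
15. LOAD T1 → mem=8 r[T1]=8 [LOAD]
16. CAS T1 → mem=9 r[T1]=8 [OK]
17. LOAD T1 → mem=9 r[T1]=9 [LOAD]
18. CAS T1 → mem=10 r[T1]=9 [OK]

A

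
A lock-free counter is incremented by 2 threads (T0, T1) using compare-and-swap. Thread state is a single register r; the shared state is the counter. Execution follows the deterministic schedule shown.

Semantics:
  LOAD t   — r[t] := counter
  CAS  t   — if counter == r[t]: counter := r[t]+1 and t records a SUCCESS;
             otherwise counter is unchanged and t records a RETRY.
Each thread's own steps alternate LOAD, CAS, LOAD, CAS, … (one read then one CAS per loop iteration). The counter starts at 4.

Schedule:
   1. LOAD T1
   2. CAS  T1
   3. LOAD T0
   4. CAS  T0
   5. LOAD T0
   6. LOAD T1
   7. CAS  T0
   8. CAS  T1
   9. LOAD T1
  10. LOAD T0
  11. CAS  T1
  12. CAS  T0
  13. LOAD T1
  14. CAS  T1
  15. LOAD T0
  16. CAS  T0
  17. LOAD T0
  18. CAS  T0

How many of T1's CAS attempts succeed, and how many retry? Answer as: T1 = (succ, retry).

#1 T1 reads 4
#2 T1 CAS(4→5) writes; counter now 5
#3 T0 reads 5
#4 T0 CAS(5→6) writes; counter now 6
#5 T0 reads 6
#6 T1 reads 6
#7 T0 CAS(6→7) writes; counter now 7
#8 T1 CAS(6→7) fails; counter now 7
#9 T1 reads 7
#10 T0 reads 7
#11 T1 CAS(7→8) writes; counter now 8
#12 T0 CAS(7→8) fails; counter now 8
#13 T1 reads 8
#14 T1 CAS(8→9) writes; counter now 9
#15 T0 reads 9
#16 T0 CAS(9→10) writes; counter now 10
#17 T0 reads 10
#18 T0 CAS(10→11) writes; counter now 11

T1 = (3, 1)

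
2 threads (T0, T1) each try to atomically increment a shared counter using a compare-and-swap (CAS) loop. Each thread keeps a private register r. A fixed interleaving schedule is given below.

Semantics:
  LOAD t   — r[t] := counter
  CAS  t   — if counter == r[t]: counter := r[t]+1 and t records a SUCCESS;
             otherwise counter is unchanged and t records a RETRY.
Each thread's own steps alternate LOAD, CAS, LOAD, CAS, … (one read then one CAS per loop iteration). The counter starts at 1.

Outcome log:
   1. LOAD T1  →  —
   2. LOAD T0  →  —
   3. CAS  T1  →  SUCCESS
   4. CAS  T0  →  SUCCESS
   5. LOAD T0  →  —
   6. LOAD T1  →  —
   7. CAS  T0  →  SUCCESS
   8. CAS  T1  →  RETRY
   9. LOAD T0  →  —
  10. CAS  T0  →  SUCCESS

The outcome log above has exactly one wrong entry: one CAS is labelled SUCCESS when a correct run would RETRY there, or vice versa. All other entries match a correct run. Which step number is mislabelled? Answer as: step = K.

step = 4

Re-executing:
[1] T1.load  rd  (counter 1, T1.r 1)
[2] T0.load  rd  (counter 1, T0.r 1)
[3] T1.cas  hit  (counter 2, T1.r 1)
[4] T0.cas  miss  (counter 2, T0.r 1)
[5] T0.load  rd  (counter 2, T0.r 2)
[6] T1.load  rd  (counter 2, T1.r 2)
[7] T0.cas  hit  (counter 3, T0.r 2)
[8] T1.cas  miss  (counter 3, T1.r 2)
[9] T0.load  rd  (counter 3, T0.r 3)
[10] T0.cas  hit  (counter 4, T0.r 3)
Log disagrees first at step 4.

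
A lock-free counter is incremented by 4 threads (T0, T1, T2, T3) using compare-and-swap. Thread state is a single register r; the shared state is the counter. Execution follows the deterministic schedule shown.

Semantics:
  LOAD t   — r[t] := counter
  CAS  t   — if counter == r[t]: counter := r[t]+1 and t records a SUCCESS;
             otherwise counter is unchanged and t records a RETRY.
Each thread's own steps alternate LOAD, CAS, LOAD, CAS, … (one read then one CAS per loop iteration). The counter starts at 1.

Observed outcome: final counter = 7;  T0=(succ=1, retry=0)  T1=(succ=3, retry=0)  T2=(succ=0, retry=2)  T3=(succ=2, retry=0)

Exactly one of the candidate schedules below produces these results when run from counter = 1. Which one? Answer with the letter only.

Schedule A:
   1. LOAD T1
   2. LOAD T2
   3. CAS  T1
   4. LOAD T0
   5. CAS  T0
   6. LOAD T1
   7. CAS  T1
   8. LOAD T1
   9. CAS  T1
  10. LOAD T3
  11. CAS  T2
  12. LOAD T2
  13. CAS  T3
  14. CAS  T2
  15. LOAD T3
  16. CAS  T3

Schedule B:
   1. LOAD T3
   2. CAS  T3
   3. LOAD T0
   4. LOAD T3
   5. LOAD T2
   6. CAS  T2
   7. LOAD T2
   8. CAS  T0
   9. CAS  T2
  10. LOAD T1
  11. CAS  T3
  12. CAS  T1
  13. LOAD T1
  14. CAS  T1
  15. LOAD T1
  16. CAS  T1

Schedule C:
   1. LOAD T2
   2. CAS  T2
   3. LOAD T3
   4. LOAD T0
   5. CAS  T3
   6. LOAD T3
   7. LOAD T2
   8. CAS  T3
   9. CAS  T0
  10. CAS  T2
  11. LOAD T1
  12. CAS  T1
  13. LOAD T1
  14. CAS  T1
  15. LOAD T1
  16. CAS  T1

Simulating candidate A:
step 1: T1 LOAD ⇒ load; ctr=1 reg=1
step 2: T2 LOAD ⇒ load; ctr=1 reg=1
step 3: T1 CAS ⇒ ok; ctr=2 reg=1
step 4: T0 LOAD ⇒ load; ctr=2 reg=2
step 5: T0 CAS ⇒ ok; ctr=3 reg=2
step 6: T1 LOAD ⇒ load; ctr=3 reg=3
step 7: T1 CAS ⇒ ok; ctr=4 reg=3
step 8: T1 LOAD ⇒ load; ctr=4 reg=4
step 9: T1 CAS ⇒ ok; ctr=5 reg=4
step 10: T3 LOAD ⇒ load; ctr=5 reg=5
step 11: T2 CAS ⇒ retry; ctr=5 reg=1
step 12: T2 LOAD ⇒ load; ctr=5 reg=5
step 13: T3 CAS ⇒ ok; ctr=6 reg=5
step 14: T2 CAS ⇒ retry; ctr=6 reg=5
step 15: T3 LOAD ⇒ load; ctr=6 reg=6
step 16: T3 CAS ⇒ ok; ctr=7 reg=6

A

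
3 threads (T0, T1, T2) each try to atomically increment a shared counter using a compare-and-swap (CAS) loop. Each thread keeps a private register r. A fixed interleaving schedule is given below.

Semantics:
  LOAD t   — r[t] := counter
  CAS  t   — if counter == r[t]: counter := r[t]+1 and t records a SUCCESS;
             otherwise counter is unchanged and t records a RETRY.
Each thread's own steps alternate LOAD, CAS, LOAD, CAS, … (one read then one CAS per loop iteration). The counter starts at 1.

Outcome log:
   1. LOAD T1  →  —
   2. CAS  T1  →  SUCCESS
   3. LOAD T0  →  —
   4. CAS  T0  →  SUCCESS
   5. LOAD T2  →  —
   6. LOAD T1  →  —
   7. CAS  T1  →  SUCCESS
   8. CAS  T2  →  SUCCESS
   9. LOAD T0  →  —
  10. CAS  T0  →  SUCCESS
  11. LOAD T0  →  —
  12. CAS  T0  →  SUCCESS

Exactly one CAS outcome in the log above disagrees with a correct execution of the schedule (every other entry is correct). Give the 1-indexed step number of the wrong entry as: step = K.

step = 8

Correct run:
step 1: T1 LOAD ⇒ load; ctr=1 reg=1
step 2: T1 CAS ⇒ ok; ctr=2 reg=1
step 3: T0 LOAD ⇒ load; ctr=2 reg=2
step 4: T0 CAS ⇒ ok; ctr=3 reg=2
step 5: T2 LOAD ⇒ load; ctr=3 reg=3
step 6: T1 LOAD ⇒ load; ctr=3 reg=3
step 7: T1 CAS ⇒ ok; ctr=4 reg=3
step 8: T2 CAS ⇒ retry; ctr=4 reg=3
step 9: T0 LOAD ⇒ load; ctr=4 reg=4
step 10: T0 CAS ⇒ ok; ctr=5 reg=4
step 11: T0 LOAD ⇒ load; ctr=5 reg=5
step 12: T0 CAS ⇒ ok; ctr=6 reg=5
Mismatch at 8.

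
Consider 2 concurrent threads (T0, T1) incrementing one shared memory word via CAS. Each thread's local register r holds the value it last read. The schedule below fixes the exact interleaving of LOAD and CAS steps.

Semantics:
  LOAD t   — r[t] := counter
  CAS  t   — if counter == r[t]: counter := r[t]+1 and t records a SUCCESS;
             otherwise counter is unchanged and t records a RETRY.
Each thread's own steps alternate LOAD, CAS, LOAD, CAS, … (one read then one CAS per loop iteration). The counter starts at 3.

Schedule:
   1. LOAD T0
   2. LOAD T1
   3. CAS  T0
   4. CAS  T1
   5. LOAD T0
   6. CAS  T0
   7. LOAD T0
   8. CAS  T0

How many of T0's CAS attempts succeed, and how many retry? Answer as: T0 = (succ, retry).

T0 = (3, 0)

1. LOAD T0 → mem=3 r[T0]=3 [LOAD]
2. LOAD T1 → mem=3 r[T1]=3 [LOAD]
3. CAS T0 → mem=4 r[T0]=3 [OK]
4. CAS T1 → mem=4 r[T1]=3 [RETRY]
5. LOAD T0 → mem=4 r[T0]=4 [LOAD]
6. CAS T0 → mem=5 r[T0]=4 [OK]
7. LOAD T0 → mem=5 r[T0]=5 [LOAD]
8. CAS T0 → mem=6 r[T0]=5 [OK]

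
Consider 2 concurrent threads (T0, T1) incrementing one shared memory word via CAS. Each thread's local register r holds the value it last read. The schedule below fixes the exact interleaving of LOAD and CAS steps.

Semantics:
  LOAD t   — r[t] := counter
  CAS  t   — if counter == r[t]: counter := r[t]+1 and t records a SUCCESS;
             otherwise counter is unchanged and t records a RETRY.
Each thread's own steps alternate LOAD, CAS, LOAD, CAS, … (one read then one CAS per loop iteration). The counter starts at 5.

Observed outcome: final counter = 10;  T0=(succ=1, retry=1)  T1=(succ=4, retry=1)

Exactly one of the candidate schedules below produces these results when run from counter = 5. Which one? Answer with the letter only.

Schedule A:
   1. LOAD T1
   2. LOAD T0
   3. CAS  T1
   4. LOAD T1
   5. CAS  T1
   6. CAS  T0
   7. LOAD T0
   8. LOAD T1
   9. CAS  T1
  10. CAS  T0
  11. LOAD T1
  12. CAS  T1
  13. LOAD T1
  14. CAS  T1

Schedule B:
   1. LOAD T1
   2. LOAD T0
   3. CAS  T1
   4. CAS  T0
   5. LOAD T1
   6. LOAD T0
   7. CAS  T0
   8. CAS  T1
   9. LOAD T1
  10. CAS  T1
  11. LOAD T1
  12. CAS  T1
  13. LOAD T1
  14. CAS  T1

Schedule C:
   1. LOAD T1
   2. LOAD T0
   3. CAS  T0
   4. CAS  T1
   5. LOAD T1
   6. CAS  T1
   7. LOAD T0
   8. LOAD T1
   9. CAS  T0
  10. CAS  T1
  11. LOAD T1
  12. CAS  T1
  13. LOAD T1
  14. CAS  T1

B

Run B:
T1 LOAD — after: cnt=5, r=5 — load
T0 LOAD — after: cnt=5, r=5 — load
T1 CAS — after: cnt=6, r=5 — ok
T0 CAS — after: cnt=6, r=5 — retry
T1 LOAD — after: cnt=6, r=6 — load
T0 LOAD — after: cnt=6, r=6 — load
T0 CAS — after: cnt=7, r=6 — ok
T1 CAS — after: cnt=7, r=6 — retry
T1 LOAD — after: cnt=7, r=7 — load
T1 CAS — after: cnt=8, r=7 — ok
T1 LOAD — after: cnt=8, r=8 — load
T1 CAS — after: cnt=9, r=8 — ok
T1 LOAD — after: cnt=9, r=9 — load
T1 CAS — after: cnt=10, r=9 — ok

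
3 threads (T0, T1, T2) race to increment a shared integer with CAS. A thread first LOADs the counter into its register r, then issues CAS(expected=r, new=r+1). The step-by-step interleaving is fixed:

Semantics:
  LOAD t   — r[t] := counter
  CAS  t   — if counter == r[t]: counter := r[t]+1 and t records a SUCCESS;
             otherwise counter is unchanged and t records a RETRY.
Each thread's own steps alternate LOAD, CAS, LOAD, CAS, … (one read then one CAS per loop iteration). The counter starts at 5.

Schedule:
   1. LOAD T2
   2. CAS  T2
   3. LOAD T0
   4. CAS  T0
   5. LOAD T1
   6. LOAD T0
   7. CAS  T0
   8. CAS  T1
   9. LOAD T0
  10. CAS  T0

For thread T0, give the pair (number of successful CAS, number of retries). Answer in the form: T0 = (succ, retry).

T0 = (3, 0)

#1 T2 reads 5
#2 T2 CAS(5→6) writes; counter now 6
#3 T0 reads 6
#4 T0 CAS(6→7) writes; counter now 7
#5 T1 reads 7
#6 T0 reads 7
#7 T0 CAS(7→8) writes; counter now 8
#8 T1 CAS(7→8) fails; counter now 8
#9 T0 reads 8
#10 T0 CAS(8→9) writes; counter now 9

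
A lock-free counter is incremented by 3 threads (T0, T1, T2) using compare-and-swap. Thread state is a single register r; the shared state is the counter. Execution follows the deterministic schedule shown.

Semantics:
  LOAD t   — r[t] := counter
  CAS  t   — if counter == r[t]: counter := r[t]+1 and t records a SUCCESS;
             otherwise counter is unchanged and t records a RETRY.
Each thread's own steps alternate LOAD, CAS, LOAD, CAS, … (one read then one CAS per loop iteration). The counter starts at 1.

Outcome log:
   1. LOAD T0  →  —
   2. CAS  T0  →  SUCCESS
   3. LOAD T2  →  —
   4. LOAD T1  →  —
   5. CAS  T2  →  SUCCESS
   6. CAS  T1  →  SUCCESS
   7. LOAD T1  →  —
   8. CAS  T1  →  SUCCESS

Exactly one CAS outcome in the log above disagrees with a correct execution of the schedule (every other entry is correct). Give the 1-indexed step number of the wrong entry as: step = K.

Correct run:
T0 LOAD — after: cnt=1, r=1 — load
T0 CAS — after: cnt=2, r=1 — ok
T2 LOAD — after: cnt=2, r=2 — load
T1 LOAD — after: cnt=2, r=2 — load
T2 CAS — after: cnt=3, r=2 — ok
T1 CAS — after: cnt=3, r=2 — retry
T1 LOAD — after: cnt=3, r=3 — load
T1 CAS — after: cnt=4, r=3 — ok
Flip is step 6.

step = 6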